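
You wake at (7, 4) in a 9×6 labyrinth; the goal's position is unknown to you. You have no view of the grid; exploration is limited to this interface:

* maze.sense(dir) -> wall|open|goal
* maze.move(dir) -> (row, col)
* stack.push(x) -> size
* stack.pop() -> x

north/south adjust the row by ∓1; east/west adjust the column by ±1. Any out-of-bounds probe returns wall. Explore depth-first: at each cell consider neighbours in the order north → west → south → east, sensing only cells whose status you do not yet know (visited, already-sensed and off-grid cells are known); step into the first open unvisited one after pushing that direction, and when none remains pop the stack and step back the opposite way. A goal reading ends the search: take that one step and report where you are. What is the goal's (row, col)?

I call sense(dir→north), which returns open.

Now I run push(x→north), yielding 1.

I call move(dir→north), → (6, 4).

Calling sense(dir→north), and see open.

I use push(x→north), yielding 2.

I try move(dir→north), and see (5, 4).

Using sense(dir→north), — result: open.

I try push(x→north), → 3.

Using move(dir→north), yielding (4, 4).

I invoke sense(dir→north), — result: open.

Calling push(x→north), and observe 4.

Invoking move(dir→north), yielding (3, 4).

I try sense(dir→north), and get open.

Invoking push(x→north), → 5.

Using move(dir→north), and observe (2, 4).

I run sense(dir→north), and see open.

Now I run push(x→north), → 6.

Then move(dir→north), yielding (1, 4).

Invoking sense(dir→north), and see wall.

I try sense(dir→west), → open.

Calling push(x→west), : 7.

I use move(dir→west), giving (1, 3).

Calling sense(dir→north), yielding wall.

I try sense(dir→west), yielding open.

I use push(x→west), giving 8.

Next I call move(dir→west), → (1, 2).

Invoking sense(dir→north), → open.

Invoking push(x→north), and see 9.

Then move(dir→north), which returns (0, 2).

I use sense(dir→west), giving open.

Invoking push(x→west), : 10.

Calling move(dir→west), and see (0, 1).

Now I run sense(dir→west), yielding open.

Calling push(x→west), : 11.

I invoke move(dir→west), and observe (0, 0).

Now I run sense(dir→south), : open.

Then push(x→south), → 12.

I invoke move(dir→south), which returns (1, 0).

Then sense(dir→south), yielding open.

I run push(x→south), — result: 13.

Next I call move(dir→south), yielding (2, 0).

Invoking sense(dir→south), which returns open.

Then push(x→south), which returns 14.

I run move(dir→south), → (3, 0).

Next I call sense(dir→south), — result: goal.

I invoke move(dir→south), giving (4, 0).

Answer: (4, 0)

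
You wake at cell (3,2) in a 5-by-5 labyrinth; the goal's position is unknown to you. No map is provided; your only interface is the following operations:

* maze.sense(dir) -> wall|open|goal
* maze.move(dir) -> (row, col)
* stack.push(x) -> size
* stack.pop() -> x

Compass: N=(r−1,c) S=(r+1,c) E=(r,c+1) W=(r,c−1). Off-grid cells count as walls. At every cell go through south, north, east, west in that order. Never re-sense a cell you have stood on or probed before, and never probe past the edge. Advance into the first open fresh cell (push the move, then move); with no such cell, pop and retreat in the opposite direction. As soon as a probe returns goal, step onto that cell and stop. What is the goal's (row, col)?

Invoking maze.sense passing south, : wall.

Calling maze.sense passing north, → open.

I use stack.push passing north, and observe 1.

I use maze.move passing north, : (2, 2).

Next I call maze.sense passing north, — result: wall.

I invoke maze.sense passing east, and observe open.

Then stack.push passing east, giving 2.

Next I call maze.move passing east, yielding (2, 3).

Then maze.sense passing south, → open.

Calling stack.push passing south, — result: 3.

Now I run maze.move passing south, → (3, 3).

Now I run maze.sense passing south, which returns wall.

I run maze.sense passing east, and observe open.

I use stack.push passing east, yielding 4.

Calling maze.move passing east, yielding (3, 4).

I run maze.sense passing south, : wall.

I try maze.sense passing north, giving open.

Now I run stack.push passing north, and see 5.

I invoke maze.move passing north, yielding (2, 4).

Invoking maze.sense passing north, giving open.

I invoke stack.push passing north, and observe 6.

I run maze.move passing north, and get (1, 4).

Next I call maze.sense passing north, : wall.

Calling maze.sense passing west, which returns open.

I run stack.push passing west, : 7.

I use maze.move passing west, and observe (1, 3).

Now I run maze.sense passing north, : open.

I invoke stack.push passing north, and get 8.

Invoking maze.move passing north, : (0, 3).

I use maze.sense passing west, — result: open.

Using stack.push passing west, and see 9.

I use maze.move passing west, — result: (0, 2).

I run maze.sense passing west, and observe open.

Next I call stack.push passing west, and observe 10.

Now I run maze.move passing west, which returns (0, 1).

I use maze.sense passing south, and see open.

Next I call stack.push passing south, yielding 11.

I try maze.move passing south, : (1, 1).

I use maze.sense passing south, and observe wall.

I run maze.sense passing west, giving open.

I call stack.push passing west, and get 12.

I call maze.move passing west, giving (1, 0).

Calling maze.sense passing south, yielding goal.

Next I call maze.move passing south, and get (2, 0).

Answer: (2, 0)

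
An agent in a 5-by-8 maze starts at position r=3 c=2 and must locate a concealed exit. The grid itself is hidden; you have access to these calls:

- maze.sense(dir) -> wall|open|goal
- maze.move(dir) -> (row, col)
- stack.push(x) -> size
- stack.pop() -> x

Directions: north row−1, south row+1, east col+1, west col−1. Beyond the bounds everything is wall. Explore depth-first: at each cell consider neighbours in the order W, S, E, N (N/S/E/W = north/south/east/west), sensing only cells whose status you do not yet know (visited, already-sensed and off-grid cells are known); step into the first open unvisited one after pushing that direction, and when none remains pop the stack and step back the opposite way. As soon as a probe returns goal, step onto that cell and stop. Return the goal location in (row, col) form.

Step: sense[dir: west]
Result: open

Step: push[x: west]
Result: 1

Step: move[dir: west]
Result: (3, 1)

Step: sense[dir: west]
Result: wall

Step: sense[dir: south]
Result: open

Step: push[x: south]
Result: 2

Step: move[dir: south]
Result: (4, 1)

Step: sense[dir: west]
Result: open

Step: push[x: west]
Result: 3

Step: move[dir: west]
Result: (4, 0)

Step: pop[]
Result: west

Step: move[dir: east]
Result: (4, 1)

Step: sense[dir: east]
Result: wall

Step: pop[]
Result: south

Step: move[dir: north]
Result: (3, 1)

Step: sense[dir: north]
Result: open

Step: push[x: north]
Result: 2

Step: move[dir: north]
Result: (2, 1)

Step: sense[dir: west]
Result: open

Step: push[x: west]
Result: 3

Step: move[dir: west]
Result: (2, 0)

Step: sense[dir: north]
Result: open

Step: push[x: north]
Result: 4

Step: move[dir: north]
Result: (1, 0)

Step: sense[dir: east]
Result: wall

Step: sense[dir: north]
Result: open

Step: push[x: north]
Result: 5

Step: move[dir: north]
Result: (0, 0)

Step: sense[dir: east]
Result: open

Step: push[x: east]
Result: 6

Step: move[dir: east]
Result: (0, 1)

Step: sense[dir: east]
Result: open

Step: push[x: east]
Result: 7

Step: move[dir: east]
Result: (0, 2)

Step: sense[dir: south]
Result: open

Step: push[x: south]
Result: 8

Step: move[dir: south]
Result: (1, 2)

Step: sense[dir: south]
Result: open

Step: push[x: south]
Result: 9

Step: move[dir: south]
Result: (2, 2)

Step: sense[dir: east]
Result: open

Step: push[x: east]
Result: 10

Step: move[dir: east]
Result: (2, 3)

Step: sense[dir: south]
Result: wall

Step: sense[dir: east]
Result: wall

Step: sense[dir: north]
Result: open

Step: push[x: north]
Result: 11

Step: move[dir: north]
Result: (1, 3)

Step: sense[dir: east]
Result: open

Step: push[x: east]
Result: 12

Step: move[dir: east]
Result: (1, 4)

Step: sense[dir: east]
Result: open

Step: push[x: east]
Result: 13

Step: move[dir: east]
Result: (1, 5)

Step: sense[dir: south]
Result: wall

Step: sense[dir: east]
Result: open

Step: push[x: east]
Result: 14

Step: move[dir: east]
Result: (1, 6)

Step: sense[dir: south]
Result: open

Step: push[x: south]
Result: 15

Step: move[dir: south]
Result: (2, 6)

Step: sense[dir: south]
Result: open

Step: push[x: south]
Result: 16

Step: move[dir: south]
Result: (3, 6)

Step: sense[dir: west]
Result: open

Step: push[x: west]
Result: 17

Step: move[dir: west]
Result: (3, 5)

Step: sense[dir: west]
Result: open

Step: push[x: west]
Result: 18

Step: move[dir: west]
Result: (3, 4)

Step: sense[dir: south]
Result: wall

Step: pop[]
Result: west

Step: move[dir: east]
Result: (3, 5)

Step: sense[dir: south]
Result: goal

Step: move[dir: south]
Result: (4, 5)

Answer: (4, 5)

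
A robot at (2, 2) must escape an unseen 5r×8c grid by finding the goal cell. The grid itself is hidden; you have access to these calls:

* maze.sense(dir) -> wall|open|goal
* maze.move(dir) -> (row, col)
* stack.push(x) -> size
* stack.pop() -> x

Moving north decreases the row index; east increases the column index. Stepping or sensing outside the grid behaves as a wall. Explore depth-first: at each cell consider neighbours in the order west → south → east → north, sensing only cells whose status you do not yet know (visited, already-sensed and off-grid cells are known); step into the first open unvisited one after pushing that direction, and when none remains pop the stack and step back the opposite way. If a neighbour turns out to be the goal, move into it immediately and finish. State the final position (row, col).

% maze.sense dir='west'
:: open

% stack.push x='west'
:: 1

% maze.move dir='west'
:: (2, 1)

% maze.sense dir='west'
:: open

% stack.push x='west'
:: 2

% maze.move dir='west'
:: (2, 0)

% maze.sense dir='south'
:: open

% stack.push x='south'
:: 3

% maze.move dir='south'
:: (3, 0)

% maze.sense dir='south'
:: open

% stack.push x='south'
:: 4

% maze.move dir='south'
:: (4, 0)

% maze.sense dir='east'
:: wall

% stack.pop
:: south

% maze.move dir='north'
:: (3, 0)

% maze.sense dir='east'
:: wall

% stack.pop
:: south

% maze.move dir='north'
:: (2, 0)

% maze.sense dir='north'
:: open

% stack.push x='north'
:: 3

% maze.move dir='north'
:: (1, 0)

% maze.sense dir='east'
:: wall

% maze.sense dir='north'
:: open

% stack.push x='north'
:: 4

% maze.move dir='north'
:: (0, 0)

% maze.sense dir='east'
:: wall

% stack.pop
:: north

% maze.move dir='south'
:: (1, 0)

% stack.pop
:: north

% maze.move dir='south'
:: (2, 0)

% stack.pop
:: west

% maze.move dir='east'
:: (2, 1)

% stack.pop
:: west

% maze.move dir='east'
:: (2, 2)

% maze.sense dir='south'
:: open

% stack.push x='south'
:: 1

% maze.move dir='south'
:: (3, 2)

% maze.sense dir='south'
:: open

% stack.push x='south'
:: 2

% maze.move dir='south'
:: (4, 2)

% maze.sense dir='east'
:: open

% stack.push x='east'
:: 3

% maze.move dir='east'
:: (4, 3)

% maze.sense dir='east'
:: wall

% maze.sense dir='north'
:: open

% stack.push x='north'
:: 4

% maze.move dir='north'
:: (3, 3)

% maze.sense dir='east'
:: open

% stack.push x='east'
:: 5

% maze.move dir='east'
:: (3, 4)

% maze.sense dir='east'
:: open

% stack.push x='east'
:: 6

% maze.move dir='east'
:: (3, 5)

% maze.sense dir='south'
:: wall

% maze.sense dir='east'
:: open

% stack.push x='east'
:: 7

% maze.move dir='east'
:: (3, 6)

% maze.sense dir='south'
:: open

% stack.push x='south'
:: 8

% maze.move dir='south'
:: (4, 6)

% maze.sense dir='east'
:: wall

% stack.pop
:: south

% maze.move dir='north'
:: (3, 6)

% maze.sense dir='east'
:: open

% stack.push x='east'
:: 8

% maze.move dir='east'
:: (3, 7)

% maze.sense dir='north'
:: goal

% maze.move dir='north'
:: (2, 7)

Answer: (2, 7)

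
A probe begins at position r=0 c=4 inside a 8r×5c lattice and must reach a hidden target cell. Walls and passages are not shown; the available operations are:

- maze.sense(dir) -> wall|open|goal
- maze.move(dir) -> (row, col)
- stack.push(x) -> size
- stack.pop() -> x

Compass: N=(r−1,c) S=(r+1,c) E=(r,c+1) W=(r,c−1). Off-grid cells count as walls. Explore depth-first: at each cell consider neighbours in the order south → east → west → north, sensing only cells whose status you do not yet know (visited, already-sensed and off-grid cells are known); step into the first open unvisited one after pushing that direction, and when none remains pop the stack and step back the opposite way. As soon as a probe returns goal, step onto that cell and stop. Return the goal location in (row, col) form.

// 1. maze.sense(dir→south) -> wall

// 2. maze.sense(dir→west) -> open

// 3. stack.push(x→west) -> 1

// 4. maze.move(dir→west) -> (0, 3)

// 5. maze.sense(dir→south) -> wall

// 6. maze.sense(dir→west) -> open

// 7. stack.push(x→west) -> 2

// 8. maze.move(dir→west) -> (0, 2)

// 9. maze.sense(dir→south) -> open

// 10. stack.push(x→south) -> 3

// 11. maze.move(dir→south) -> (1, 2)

// 12. maze.sense(dir→south) -> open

// 13. stack.push(x→south) -> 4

// 14. maze.move(dir→south) -> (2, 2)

// 15. maze.sense(dir→south) -> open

// 16. stack.push(x→south) -> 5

// 17. maze.move(dir→south) -> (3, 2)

// 18. maze.sense(dir→south) -> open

// 19. stack.push(x→south) -> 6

// 20. maze.move(dir→south) -> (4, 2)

// 21. maze.sense(dir→south) -> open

// 22. stack.push(x→south) -> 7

// 23. maze.move(dir→south) -> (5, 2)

// 24. maze.sense(dir→south) -> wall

// 25. maze.sense(dir→east) -> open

// 26. stack.push(x→east) -> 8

// 27. maze.move(dir→east) -> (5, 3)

// 28. maze.sense(dir→south) -> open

// 29. stack.push(x→south) -> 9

// 30. maze.move(dir→south) -> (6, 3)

// 31. maze.sense(dir→south) -> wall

// 32. maze.sense(dir→east) -> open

// 33. stack.push(x→east) -> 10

// 34. maze.move(dir→east) -> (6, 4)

// 35. maze.sense(dir→south) -> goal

// 36. maze.move(dir→south) -> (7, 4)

Answer: (7, 4)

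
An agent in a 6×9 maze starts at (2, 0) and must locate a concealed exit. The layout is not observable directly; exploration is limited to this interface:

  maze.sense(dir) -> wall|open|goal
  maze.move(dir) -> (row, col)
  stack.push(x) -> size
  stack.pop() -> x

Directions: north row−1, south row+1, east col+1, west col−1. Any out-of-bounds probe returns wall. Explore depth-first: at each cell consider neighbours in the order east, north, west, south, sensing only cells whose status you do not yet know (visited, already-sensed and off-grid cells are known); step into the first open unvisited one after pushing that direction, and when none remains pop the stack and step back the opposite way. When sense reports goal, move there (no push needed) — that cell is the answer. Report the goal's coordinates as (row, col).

;; maze.sense(dir: east) -> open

;; stack.push(x: east) -> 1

;; maze.move(dir: east) -> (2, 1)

;; maze.sense(dir: east) -> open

;; stack.push(x: east) -> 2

;; maze.move(dir: east) -> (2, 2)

;; maze.sense(dir: east) -> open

;; stack.push(x: east) -> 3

;; maze.move(dir: east) -> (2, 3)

;; maze.sense(dir: east) -> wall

;; maze.sense(dir: north) -> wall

;; maze.sense(dir: south) -> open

;; stack.push(x: south) -> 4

;; maze.move(dir: south) -> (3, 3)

;; maze.sense(dir: east) -> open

;; stack.push(x: east) -> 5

;; maze.move(dir: east) -> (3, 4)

;; maze.sense(dir: east) -> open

;; stack.push(x: east) -> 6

;; maze.move(dir: east) -> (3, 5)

;; maze.sense(dir: east) -> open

;; stack.push(x: east) -> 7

;; maze.move(dir: east) -> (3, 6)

;; maze.sense(dir: east) -> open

;; stack.push(x: east) -> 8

;; maze.move(dir: east) -> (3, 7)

;; maze.sense(dir: east) -> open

;; stack.push(x: east) -> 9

;; maze.move(dir: east) -> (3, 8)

;; maze.sense(dir: north) -> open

;; stack.push(x: north) -> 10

;; maze.move(dir: north) -> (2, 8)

;; maze.sense(dir: north) -> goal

;; maze.move(dir: north) -> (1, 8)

Answer: (1, 8)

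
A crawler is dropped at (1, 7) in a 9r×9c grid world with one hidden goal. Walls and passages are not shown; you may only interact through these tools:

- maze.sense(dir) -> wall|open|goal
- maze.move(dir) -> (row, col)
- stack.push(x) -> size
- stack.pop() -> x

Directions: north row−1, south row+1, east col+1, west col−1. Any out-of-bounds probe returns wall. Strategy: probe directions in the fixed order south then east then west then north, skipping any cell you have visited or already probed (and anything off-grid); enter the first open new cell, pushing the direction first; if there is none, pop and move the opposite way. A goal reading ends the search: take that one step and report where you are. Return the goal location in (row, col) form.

Do: sense[dir=south]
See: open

Do: push[x=south]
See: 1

Do: move[dir=south]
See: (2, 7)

Do: sense[dir=south]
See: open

Do: push[x=south]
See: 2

Do: move[dir=south]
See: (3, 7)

Do: sense[dir=south]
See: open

Do: push[x=south]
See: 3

Do: move[dir=south]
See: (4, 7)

Do: sense[dir=south]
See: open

Do: push[x=south]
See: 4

Do: move[dir=south]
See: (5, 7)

Do: sense[dir=south]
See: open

Do: push[x=south]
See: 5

Do: move[dir=south]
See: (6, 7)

Do: sense[dir=south]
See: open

Do: push[x=south]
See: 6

Do: move[dir=south]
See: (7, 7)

Do: sense[dir=south]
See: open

Do: push[x=south]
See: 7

Do: move[dir=south]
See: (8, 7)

Do: sense[dir=east]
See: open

Do: push[x=east]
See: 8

Do: move[dir=east]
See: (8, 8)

Do: sense[dir=north]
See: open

Do: push[x=north]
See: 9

Do: move[dir=north]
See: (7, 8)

Do: sense[dir=north]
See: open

Do: push[x=north]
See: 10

Do: move[dir=north]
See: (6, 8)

Do: sense[dir=north]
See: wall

Do: pop[]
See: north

Do: move[dir=south]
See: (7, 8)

Do: pop[]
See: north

Do: move[dir=south]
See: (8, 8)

Do: pop[]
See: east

Do: move[dir=west]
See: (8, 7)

Do: sense[dir=west]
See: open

Do: push[x=west]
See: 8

Do: move[dir=west]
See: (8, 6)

Do: sense[dir=west]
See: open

Do: push[x=west]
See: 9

Do: move[dir=west]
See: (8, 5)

Do: sense[dir=west]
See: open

Do: push[x=west]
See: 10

Do: move[dir=west]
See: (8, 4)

Do: sense[dir=west]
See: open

Do: push[x=west]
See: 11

Do: move[dir=west]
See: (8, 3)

Do: sense[dir=west]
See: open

Do: push[x=west]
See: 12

Do: move[dir=west]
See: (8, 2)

Do: sense[dir=west]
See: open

Do: push[x=west]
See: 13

Do: move[dir=west]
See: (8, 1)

Do: sense[dir=west]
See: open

Do: push[x=west]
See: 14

Do: move[dir=west]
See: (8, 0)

Do: sense[dir=north]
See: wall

Do: pop[]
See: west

Do: move[dir=east]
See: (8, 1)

Do: sense[dir=north]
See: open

Do: push[x=north]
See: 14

Do: move[dir=north]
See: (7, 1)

Do: sense[dir=east]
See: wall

Do: sense[dir=north]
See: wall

Do: pop[]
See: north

Do: move[dir=south]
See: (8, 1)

Do: pop[]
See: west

Do: move[dir=east]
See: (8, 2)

Do: pop[]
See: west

Do: move[dir=east]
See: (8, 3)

Do: sense[dir=north]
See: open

Do: push[x=north]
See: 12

Do: move[dir=north]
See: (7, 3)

Do: sense[dir=east]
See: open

Do: push[x=east]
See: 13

Do: move[dir=east]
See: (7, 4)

Do: sense[dir=east]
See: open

Do: push[x=east]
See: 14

Do: move[dir=east]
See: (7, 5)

Do: sense[dir=east]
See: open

Do: push[x=east]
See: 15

Do: move[dir=east]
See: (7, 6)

Do: sense[dir=north]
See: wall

Do: pop[]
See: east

Do: move[dir=west]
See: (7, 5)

Do: sense[dir=north]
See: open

Do: push[x=north]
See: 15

Do: move[dir=north]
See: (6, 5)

Do: sense[dir=west]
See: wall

Do: sense[dir=north]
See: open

Do: push[x=north]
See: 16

Do: move[dir=north]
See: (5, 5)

Do: sense[dir=east]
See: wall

Do: sense[dir=west]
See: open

Do: push[x=west]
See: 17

Do: move[dir=west]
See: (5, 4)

Do: sense[dir=west]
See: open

Do: push[x=west]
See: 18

Do: move[dir=west]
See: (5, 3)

Do: sense[dir=south]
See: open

Do: push[x=south]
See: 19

Do: move[dir=south]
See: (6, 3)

Do: sense[dir=west]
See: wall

Do: pop[]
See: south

Do: move[dir=north]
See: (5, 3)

Do: sense[dir=west]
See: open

Do: push[x=west]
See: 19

Do: move[dir=west]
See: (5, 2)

Do: sense[dir=west]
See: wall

Do: sense[dir=north]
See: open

Do: push[x=north]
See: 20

Do: move[dir=north]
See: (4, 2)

Do: sense[dir=east]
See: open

Do: push[x=east]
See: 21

Do: move[dir=east]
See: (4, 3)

Do: sense[dir=east]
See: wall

Do: sense[dir=north]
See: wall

Do: pop[]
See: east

Do: move[dir=west]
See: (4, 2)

Do: sense[dir=west]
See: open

Do: push[x=west]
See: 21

Do: move[dir=west]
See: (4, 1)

Do: sense[dir=west]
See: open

Do: push[x=west]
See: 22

Do: move[dir=west]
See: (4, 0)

Do: sense[dir=south]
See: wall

Do: sense[dir=north]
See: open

Do: push[x=north]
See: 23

Do: move[dir=north]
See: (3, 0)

Do: sense[dir=east]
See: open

Do: push[x=east]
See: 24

Do: move[dir=east]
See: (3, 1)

Do: sense[dir=east]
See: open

Do: push[x=east]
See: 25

Do: move[dir=east]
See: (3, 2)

Do: sense[dir=north]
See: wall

Do: pop[]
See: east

Do: move[dir=west]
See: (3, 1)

Do: sense[dir=north]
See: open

Do: push[x=north]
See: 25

Do: move[dir=north]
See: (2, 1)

Do: sense[dir=west]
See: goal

Do: move[dir=west]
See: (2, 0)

Answer: (2, 0)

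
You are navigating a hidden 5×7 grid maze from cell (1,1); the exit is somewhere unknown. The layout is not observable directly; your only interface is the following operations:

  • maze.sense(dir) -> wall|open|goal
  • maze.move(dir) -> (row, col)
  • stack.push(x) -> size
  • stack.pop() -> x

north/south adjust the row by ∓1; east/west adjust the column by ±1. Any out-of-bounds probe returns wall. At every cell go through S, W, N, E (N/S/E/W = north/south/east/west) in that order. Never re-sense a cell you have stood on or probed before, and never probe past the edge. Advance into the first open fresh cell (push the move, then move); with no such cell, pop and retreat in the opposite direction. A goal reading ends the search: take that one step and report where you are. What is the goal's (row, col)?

Action: maze.sense[south]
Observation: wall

Action: maze.sense[west]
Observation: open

Action: stack.push[west]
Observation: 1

Action: maze.move[west]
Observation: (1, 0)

Action: maze.sense[south]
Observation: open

Action: stack.push[south]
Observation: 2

Action: maze.move[south]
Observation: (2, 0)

Action: maze.sense[south]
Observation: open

Action: stack.push[south]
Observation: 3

Action: maze.move[south]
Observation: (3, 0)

Action: maze.sense[south]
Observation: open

Action: stack.push[south]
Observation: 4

Action: maze.move[south]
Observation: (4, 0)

Action: maze.sense[east]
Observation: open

Action: stack.push[east]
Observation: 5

Action: maze.move[east]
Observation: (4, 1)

Action: maze.sense[north]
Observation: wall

Action: maze.sense[east]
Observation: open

Action: stack.push[east]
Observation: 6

Action: maze.move[east]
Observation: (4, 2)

Action: maze.sense[north]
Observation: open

Action: stack.push[north]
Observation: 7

Action: maze.move[north]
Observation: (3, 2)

Action: maze.sense[north]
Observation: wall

Action: maze.sense[east]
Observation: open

Action: stack.push[east]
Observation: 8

Action: maze.move[east]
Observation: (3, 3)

Action: maze.sense[south]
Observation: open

Action: stack.push[south]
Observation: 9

Action: maze.move[south]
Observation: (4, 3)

Action: maze.sense[east]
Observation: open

Action: stack.push[east]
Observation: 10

Action: maze.move[east]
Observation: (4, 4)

Action: maze.sense[north]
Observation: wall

Action: maze.sense[east]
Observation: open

Action: stack.push[east]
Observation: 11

Action: maze.move[east]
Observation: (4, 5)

Action: maze.sense[north]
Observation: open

Action: stack.push[north]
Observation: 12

Action: maze.move[north]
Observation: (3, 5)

Action: maze.sense[north]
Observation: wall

Action: maze.sense[east]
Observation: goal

Action: maze.move[east]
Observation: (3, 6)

Answer: (3, 6)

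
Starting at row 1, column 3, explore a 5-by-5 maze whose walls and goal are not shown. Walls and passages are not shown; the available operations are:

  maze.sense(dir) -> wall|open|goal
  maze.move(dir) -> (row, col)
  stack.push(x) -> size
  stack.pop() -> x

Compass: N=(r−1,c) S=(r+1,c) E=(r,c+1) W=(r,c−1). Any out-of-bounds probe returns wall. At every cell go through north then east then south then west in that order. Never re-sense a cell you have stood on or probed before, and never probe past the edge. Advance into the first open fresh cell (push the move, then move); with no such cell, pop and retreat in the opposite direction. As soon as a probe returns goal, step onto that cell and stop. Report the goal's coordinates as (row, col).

>> sense(dir: north)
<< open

>> push(x: north)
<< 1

>> move(dir: north)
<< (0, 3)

>> sense(dir: east)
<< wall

>> sense(dir: west)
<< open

>> push(x: west)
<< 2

>> move(dir: west)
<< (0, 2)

>> sense(dir: south)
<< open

>> push(x: south)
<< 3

>> move(dir: south)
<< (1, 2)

>> sense(dir: south)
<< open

>> push(x: south)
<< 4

>> move(dir: south)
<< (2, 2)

>> sense(dir: east)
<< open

>> push(x: east)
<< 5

>> move(dir: east)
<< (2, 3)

>> sense(dir: east)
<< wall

>> sense(dir: south)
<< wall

>> pop()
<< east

>> move(dir: west)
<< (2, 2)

>> sense(dir: south)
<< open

>> push(x: south)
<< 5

>> move(dir: south)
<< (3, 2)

>> sense(dir: south)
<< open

>> push(x: south)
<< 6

>> move(dir: south)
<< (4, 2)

>> sense(dir: east)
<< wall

>> sense(dir: west)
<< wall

>> pop()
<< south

>> move(dir: north)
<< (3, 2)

>> sense(dir: west)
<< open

>> push(x: west)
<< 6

>> move(dir: west)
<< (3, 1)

>> sense(dir: north)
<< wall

>> sense(dir: west)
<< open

>> push(x: west)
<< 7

>> move(dir: west)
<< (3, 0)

>> sense(dir: north)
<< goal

>> move(dir: north)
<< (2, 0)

Answer: (2, 0)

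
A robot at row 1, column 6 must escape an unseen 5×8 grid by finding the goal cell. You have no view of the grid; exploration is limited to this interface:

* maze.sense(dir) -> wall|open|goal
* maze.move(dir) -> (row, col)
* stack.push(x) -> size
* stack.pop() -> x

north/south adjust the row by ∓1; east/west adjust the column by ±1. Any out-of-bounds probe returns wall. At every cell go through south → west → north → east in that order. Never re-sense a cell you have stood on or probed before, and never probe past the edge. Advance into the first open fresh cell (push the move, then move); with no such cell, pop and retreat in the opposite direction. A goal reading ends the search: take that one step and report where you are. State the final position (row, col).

Act: sense[dir='south']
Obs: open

Act: push[x='south']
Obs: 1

Act: move[dir='south']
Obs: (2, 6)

Act: sense[dir='south']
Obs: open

Act: push[x='south']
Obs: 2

Act: move[dir='south']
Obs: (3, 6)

Act: sense[dir='south']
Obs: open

Act: push[x='south']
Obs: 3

Act: move[dir='south']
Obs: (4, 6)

Act: sense[dir='west']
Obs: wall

Act: sense[dir='east']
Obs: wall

Act: pop[]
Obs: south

Act: move[dir='north']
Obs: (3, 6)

Act: sense[dir='west']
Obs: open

Act: push[x='west']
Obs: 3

Act: move[dir='west']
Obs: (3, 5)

Act: sense[dir='west']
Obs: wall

Act: sense[dir='north']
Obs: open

Act: push[x='north']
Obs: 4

Act: move[dir='north']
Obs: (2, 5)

Act: sense[dir='west']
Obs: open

Act: push[x='west']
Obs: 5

Act: move[dir='west']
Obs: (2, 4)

Act: sense[dir='west']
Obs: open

Act: push[x='west']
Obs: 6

Act: move[dir='west']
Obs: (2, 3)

Act: sense[dir='south']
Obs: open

Act: push[x='south']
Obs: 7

Act: move[dir='south']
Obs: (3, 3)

Act: sense[dir='south']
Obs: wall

Act: sense[dir='west']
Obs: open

Act: push[x='west']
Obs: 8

Act: move[dir='west']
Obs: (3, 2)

Act: sense[dir='south']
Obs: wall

Act: sense[dir='west']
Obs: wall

Act: sense[dir='north']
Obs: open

Act: push[x='north']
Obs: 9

Act: move[dir='north']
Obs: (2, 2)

Act: sense[dir='west']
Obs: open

Act: push[x='west']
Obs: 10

Act: move[dir='west']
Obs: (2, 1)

Act: sense[dir='west']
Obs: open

Act: push[x='west']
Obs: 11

Act: move[dir='west']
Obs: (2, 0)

Act: sense[dir='south']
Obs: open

Act: push[x='south']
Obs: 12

Act: move[dir='south']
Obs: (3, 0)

Act: sense[dir='south']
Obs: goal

Act: move[dir='south']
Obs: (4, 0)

Answer: (4, 0)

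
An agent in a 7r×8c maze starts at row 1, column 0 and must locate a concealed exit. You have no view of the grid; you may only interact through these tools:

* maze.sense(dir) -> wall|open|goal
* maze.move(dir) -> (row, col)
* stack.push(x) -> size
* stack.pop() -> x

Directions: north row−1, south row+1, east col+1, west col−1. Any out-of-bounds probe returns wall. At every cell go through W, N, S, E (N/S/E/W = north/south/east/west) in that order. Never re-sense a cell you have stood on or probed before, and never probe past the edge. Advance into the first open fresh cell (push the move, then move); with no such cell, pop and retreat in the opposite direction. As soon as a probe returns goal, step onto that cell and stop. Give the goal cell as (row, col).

→ sense(dir=north)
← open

→ push(x=north)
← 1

→ move(dir=north)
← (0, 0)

→ sense(dir=east)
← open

→ push(x=east)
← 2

→ move(dir=east)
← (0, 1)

→ sense(dir=south)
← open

→ push(x=south)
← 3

→ move(dir=south)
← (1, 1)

→ sense(dir=south)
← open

→ push(x=south)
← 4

→ move(dir=south)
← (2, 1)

→ sense(dir=west)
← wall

→ sense(dir=south)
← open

→ push(x=south)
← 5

→ move(dir=south)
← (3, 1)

→ sense(dir=west)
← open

→ push(x=west)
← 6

→ move(dir=west)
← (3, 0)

→ sense(dir=south)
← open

→ push(x=south)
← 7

→ move(dir=south)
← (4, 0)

→ sense(dir=south)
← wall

→ sense(dir=east)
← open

→ push(x=east)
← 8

→ move(dir=east)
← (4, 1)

→ sense(dir=south)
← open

→ push(x=south)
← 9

→ move(dir=south)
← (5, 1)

→ sense(dir=south)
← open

→ push(x=south)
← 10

→ move(dir=south)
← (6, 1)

→ sense(dir=west)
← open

→ push(x=west)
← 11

→ move(dir=west)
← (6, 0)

→ pop()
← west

→ move(dir=east)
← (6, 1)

→ sense(dir=east)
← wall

→ pop()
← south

→ move(dir=north)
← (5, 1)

→ sense(dir=east)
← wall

→ pop()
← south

→ move(dir=north)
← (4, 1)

→ sense(dir=east)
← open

→ push(x=east)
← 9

→ move(dir=east)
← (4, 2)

→ sense(dir=north)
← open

→ push(x=north)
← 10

→ move(dir=north)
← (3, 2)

→ sense(dir=north)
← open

→ push(x=north)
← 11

→ move(dir=north)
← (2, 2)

→ sense(dir=north)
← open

→ push(x=north)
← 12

→ move(dir=north)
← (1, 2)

→ sense(dir=north)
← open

→ push(x=north)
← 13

→ move(dir=north)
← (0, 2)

→ sense(dir=east)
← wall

→ pop()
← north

→ move(dir=south)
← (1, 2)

→ sense(dir=east)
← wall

→ pop()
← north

→ move(dir=south)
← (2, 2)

→ sense(dir=east)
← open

→ push(x=east)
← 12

→ move(dir=east)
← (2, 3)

→ sense(dir=south)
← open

→ push(x=south)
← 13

→ move(dir=south)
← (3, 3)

→ sense(dir=south)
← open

→ push(x=south)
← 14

→ move(dir=south)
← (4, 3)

→ sense(dir=south)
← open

→ push(x=south)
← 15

→ move(dir=south)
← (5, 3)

→ sense(dir=south)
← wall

→ sense(dir=east)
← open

→ push(x=east)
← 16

→ move(dir=east)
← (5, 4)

→ sense(dir=north)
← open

→ push(x=north)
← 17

→ move(dir=north)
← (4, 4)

→ sense(dir=north)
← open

→ push(x=north)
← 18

→ move(dir=north)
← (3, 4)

→ sense(dir=north)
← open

→ push(x=north)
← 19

→ move(dir=north)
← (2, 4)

→ sense(dir=north)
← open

→ push(x=north)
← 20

→ move(dir=north)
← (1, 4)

→ sense(dir=north)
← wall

→ sense(dir=east)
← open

→ push(x=east)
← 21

→ move(dir=east)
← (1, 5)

→ sense(dir=north)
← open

→ push(x=north)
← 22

→ move(dir=north)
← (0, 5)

→ sense(dir=east)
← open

→ push(x=east)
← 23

→ move(dir=east)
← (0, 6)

→ sense(dir=south)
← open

→ push(x=south)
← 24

→ move(dir=south)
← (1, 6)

→ sense(dir=south)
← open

→ push(x=south)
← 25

→ move(dir=south)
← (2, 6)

→ sense(dir=west)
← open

→ push(x=west)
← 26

→ move(dir=west)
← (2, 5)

→ sense(dir=south)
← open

→ push(x=south)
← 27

→ move(dir=south)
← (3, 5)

→ sense(dir=south)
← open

→ push(x=south)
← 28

→ move(dir=south)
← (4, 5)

→ sense(dir=south)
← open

→ push(x=south)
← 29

→ move(dir=south)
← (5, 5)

→ sense(dir=south)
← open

→ push(x=south)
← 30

→ move(dir=south)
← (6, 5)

→ sense(dir=west)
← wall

→ sense(dir=east)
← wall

→ pop()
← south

→ move(dir=north)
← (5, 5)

→ sense(dir=east)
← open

→ push(x=east)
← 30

→ move(dir=east)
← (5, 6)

→ sense(dir=north)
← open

→ push(x=north)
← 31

→ move(dir=north)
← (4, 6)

→ sense(dir=north)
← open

→ push(x=north)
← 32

→ move(dir=north)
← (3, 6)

→ sense(dir=east)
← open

→ push(x=east)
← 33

→ move(dir=east)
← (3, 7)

→ sense(dir=north)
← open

→ push(x=north)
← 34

→ move(dir=north)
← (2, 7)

→ sense(dir=north)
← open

→ push(x=north)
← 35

→ move(dir=north)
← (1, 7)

→ sense(dir=north)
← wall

→ pop()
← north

→ move(dir=south)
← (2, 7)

→ pop()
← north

→ move(dir=south)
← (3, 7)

→ sense(dir=south)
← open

→ push(x=south)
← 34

→ move(dir=south)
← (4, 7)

→ sense(dir=south)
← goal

→ move(dir=south)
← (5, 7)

Answer: (5, 7)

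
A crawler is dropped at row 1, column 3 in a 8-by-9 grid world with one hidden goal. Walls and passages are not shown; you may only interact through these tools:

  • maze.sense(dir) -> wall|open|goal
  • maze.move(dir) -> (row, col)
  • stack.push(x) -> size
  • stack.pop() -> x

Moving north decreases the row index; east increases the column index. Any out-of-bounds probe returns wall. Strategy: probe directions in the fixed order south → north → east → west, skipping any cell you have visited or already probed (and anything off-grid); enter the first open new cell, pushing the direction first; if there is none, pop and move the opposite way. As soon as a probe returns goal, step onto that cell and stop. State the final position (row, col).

;; 1. maze.sense(dir=south) -> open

;; 2. stack.push(x=south) -> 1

;; 3. maze.move(dir=south) -> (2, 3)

;; 4. maze.sense(dir=south) -> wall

;; 5. maze.sense(dir=east) -> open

;; 6. stack.push(x=east) -> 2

;; 7. maze.move(dir=east) -> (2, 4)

;; 8. maze.sense(dir=south) -> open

;; 9. stack.push(x=south) -> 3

;; 10. maze.move(dir=south) -> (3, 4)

;; 11. maze.sense(dir=south) -> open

;; 12. stack.push(x=south) -> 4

;; 13. maze.move(dir=south) -> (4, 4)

;; 14. maze.sense(dir=south) -> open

;; 15. stack.push(x=south) -> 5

;; 16. maze.move(dir=south) -> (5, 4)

;; 17. maze.sense(dir=south) -> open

;; 18. stack.push(x=south) -> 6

;; 19. maze.move(dir=south) -> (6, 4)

;; 20. maze.sense(dir=south) -> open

;; 21. stack.push(x=south) -> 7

;; 22. maze.move(dir=south) -> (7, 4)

;; 23. maze.sense(dir=east) -> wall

;; 24. maze.sense(dir=west) -> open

;; 25. stack.push(x=west) -> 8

;; 26. maze.move(dir=west) -> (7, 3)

;; 27. maze.sense(dir=north) -> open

;; 28. stack.push(x=north) -> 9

;; 29. maze.move(dir=north) -> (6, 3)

;; 30. maze.sense(dir=north) -> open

;; 31. stack.push(x=north) -> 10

;; 32. maze.move(dir=north) -> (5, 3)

;; 33. maze.sense(dir=north) -> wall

;; 34. maze.sense(dir=west) -> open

;; 35. stack.push(x=west) -> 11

;; 36. maze.move(dir=west) -> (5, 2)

;; 37. maze.sense(dir=south) -> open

;; 38. stack.push(x=south) -> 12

;; 39. maze.move(dir=south) -> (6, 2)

;; 40. maze.sense(dir=south) -> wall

;; 41. maze.sense(dir=west) -> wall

;; 42. stack.pop() -> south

;; 43. maze.move(dir=north) -> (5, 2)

;; 44. maze.sense(dir=north) -> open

;; 45. stack.push(x=north) -> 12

;; 46. maze.move(dir=north) -> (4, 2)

;; 47. maze.sense(dir=north) -> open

;; 48. stack.push(x=north) -> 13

;; 49. maze.move(dir=north) -> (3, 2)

;; 50. maze.sense(dir=north) -> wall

;; 51. maze.sense(dir=west) -> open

;; 52. stack.push(x=west) -> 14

;; 53. maze.move(dir=west) -> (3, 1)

;; 54. maze.sense(dir=south) -> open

;; 55. stack.push(x=south) -> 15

;; 56. maze.move(dir=south) -> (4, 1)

;; 57. maze.sense(dir=south) -> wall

;; 58. maze.sense(dir=west) -> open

;; 59. stack.push(x=west) -> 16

;; 60. maze.move(dir=west) -> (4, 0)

;; 61. maze.sense(dir=south) -> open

;; 62. stack.push(x=south) -> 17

;; 63. maze.move(dir=south) -> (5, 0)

;; 64. maze.sense(dir=south) -> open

;; 65. stack.push(x=south) -> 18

;; 66. maze.move(dir=south) -> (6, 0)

;; 67. maze.sense(dir=south) -> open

;; 68. stack.push(x=south) -> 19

;; 69. maze.move(dir=south) -> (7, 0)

;; 70. maze.sense(dir=east) -> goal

;; 71. maze.move(dir=east) -> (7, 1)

Answer: (7, 1)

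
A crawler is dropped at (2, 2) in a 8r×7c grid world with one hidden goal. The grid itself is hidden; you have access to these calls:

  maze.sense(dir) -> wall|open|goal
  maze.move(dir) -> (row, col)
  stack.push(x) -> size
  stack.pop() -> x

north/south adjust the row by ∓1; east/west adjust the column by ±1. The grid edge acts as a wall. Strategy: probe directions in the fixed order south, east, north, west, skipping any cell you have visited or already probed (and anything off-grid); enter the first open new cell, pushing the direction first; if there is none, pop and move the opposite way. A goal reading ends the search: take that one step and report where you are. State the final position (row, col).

==> maze.sense(dir: south)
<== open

==> stack.push(x: south)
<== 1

==> maze.move(dir: south)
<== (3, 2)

==> maze.sense(dir: south)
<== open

==> stack.push(x: south)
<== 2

==> maze.move(dir: south)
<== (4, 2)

==> maze.sense(dir: south)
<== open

==> stack.push(x: south)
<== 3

==> maze.move(dir: south)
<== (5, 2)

==> maze.sense(dir: south)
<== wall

==> maze.sense(dir: east)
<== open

==> stack.push(x: east)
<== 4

==> maze.move(dir: east)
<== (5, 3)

==> maze.sense(dir: south)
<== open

==> stack.push(x: south)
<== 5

==> maze.move(dir: south)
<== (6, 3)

==> maze.sense(dir: south)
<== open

==> stack.push(x: south)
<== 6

==> maze.move(dir: south)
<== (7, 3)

==> maze.sense(dir: east)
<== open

==> stack.push(x: east)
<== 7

==> maze.move(dir: east)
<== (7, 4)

==> maze.sense(dir: east)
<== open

==> stack.push(x: east)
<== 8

==> maze.move(dir: east)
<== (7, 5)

==> maze.sense(dir: east)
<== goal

==> maze.move(dir: east)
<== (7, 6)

Answer: (7, 6)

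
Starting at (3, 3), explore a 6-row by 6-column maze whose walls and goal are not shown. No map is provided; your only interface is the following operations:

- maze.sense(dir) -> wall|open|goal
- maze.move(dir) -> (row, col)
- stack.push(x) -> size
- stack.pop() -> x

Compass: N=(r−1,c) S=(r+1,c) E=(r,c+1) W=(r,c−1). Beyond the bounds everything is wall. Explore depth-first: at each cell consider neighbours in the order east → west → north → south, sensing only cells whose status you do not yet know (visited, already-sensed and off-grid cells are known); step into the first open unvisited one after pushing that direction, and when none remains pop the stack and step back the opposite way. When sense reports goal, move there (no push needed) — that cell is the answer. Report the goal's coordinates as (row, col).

% maze.sense dir→east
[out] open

% stack.push x→east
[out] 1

% maze.move dir→east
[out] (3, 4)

% maze.sense dir→east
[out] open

% stack.push x→east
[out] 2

% maze.move dir→east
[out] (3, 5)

% maze.sense dir→north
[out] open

% stack.push x→north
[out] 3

% maze.move dir→north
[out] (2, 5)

% maze.sense dir→west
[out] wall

% maze.sense dir→north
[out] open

% stack.push x→north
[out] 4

% maze.move dir→north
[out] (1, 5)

% maze.sense dir→west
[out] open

% stack.push x→west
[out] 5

% maze.move dir→west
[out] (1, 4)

% maze.sense dir→west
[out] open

% stack.push x→west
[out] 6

% maze.move dir→west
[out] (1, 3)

% maze.sense dir→west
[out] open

% stack.push x→west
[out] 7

% maze.move dir→west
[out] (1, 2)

% maze.sense dir→west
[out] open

% stack.push x→west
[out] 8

% maze.move dir→west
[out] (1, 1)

% maze.sense dir→west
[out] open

% stack.push x→west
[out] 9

% maze.move dir→west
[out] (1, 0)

% maze.sense dir→north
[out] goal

% maze.move dir→north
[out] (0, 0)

Answer: (0, 0)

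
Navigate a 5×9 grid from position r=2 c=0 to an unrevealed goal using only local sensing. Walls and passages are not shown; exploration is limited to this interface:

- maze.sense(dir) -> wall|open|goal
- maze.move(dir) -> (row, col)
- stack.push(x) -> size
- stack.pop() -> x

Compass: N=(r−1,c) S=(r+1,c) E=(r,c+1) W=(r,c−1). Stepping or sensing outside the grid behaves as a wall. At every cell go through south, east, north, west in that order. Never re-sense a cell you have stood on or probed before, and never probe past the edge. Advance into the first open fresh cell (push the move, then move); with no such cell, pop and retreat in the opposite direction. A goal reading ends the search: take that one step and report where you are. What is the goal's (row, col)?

;; maze.sense(dir→south) -> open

;; stack.push(x→south) -> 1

;; maze.move(dir→south) -> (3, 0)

;; maze.sense(dir→south) -> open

;; stack.push(x→south) -> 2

;; maze.move(dir→south) -> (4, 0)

;; maze.sense(dir→east) -> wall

;; stack.pop() -> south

;; maze.move(dir→north) -> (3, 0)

;; maze.sense(dir→east) -> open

;; stack.push(x→east) -> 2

;; maze.move(dir→east) -> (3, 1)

;; maze.sense(dir→east) -> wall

;; maze.sense(dir→north) -> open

;; stack.push(x→north) -> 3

;; maze.move(dir→north) -> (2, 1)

;; maze.sense(dir→east) -> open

;; stack.push(x→east) -> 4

;; maze.move(dir→east) -> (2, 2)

;; maze.sense(dir→east) -> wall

;; maze.sense(dir→north) -> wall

;; stack.pop() -> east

;; maze.move(dir→west) -> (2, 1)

;; maze.sense(dir→north) -> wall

;; stack.pop() -> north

;; maze.move(dir→south) -> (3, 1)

;; stack.pop() -> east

;; maze.move(dir→west) -> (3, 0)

;; stack.pop() -> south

;; maze.move(dir→north) -> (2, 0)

;; maze.sense(dir→north) -> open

;; stack.push(x→north) -> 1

;; maze.move(dir→north) -> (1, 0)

;; maze.sense(dir→north) -> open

;; stack.push(x→north) -> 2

;; maze.move(dir→north) -> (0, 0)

;; maze.sense(dir→east) -> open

;; stack.push(x→east) -> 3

;; maze.move(dir→east) -> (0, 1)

;; maze.sense(dir→east) -> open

;; stack.push(x→east) -> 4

;; maze.move(dir→east) -> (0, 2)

;; maze.sense(dir→east) -> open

;; stack.push(x→east) -> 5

;; maze.move(dir→east) -> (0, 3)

;; maze.sense(dir→south) -> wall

;; maze.sense(dir→east) -> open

;; stack.push(x→east) -> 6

;; maze.move(dir→east) -> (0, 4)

;; maze.sense(dir→south) -> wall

;; maze.sense(dir→east) -> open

;; stack.push(x→east) -> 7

;; maze.move(dir→east) -> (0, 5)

;; maze.sense(dir→south) -> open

;; stack.push(x→south) -> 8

;; maze.move(dir→south) -> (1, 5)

;; maze.sense(dir→south) -> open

;; stack.push(x→south) -> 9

;; maze.move(dir→south) -> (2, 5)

;; maze.sense(dir→south) -> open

;; stack.push(x→south) -> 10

;; maze.move(dir→south) -> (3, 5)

;; maze.sense(dir→south) -> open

;; stack.push(x→south) -> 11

;; maze.move(dir→south) -> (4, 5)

;; maze.sense(dir→east) -> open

;; stack.push(x→east) -> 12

;; maze.move(dir→east) -> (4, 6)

;; maze.sense(dir→east) -> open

;; stack.push(x→east) -> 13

;; maze.move(dir→east) -> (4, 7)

;; maze.sense(dir→east) -> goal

;; maze.move(dir→east) -> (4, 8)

Answer: (4, 8)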